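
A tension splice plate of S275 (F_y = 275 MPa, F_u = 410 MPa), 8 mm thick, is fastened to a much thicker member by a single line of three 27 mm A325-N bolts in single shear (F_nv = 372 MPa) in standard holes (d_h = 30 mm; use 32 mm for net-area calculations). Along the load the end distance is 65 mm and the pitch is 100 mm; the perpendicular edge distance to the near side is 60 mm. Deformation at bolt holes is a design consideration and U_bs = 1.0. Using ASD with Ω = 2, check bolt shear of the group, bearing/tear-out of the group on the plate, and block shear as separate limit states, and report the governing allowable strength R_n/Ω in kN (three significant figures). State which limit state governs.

Bolt shear: A_b = π·27²/4 = 572.6 mm²; R_n = 372 × 572.6 × 3 × 1 / 1000 = 639 kN → 639 / 2 = 319 kN.
Bearing: edge l_c = 50, r_n = 196.8 kN; interior l_c = 70, r_n = 212.5 kN; R_n = 196.8 + 2·212.5 = 621.9 kN → 311 kN.
Block shear: A_gv = 2120, A_nv = 1480, A_nt = 352 mm²; R_n = min(0.6F_uA_nv, 0.6F_yA_gv) + U_bs·F_u·A_nt = 494.1 kN → 247 kN.
Block shear governs: 247 kN.

247 kN (block shear governs)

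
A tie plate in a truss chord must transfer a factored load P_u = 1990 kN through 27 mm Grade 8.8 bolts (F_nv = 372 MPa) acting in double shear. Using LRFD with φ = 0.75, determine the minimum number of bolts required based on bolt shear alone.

7 bolts

A_b = π·27²/4 = 572.6 mm².
Per-bolt design strength φR_n = 0.75 × 372 × 572.6 × 2 / 1000 = 319.5 kN.
n ≥ 1990 / 319.5 = 6.229 → use 7 bolts.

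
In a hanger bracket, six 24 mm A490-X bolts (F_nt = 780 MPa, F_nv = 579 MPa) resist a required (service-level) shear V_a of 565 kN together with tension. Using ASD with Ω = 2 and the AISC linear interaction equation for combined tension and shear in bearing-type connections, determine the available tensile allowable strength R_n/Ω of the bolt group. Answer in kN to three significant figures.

615 kN

A_b = π·24²/4 = 452.4 mm²; f_rv = 565 × 1000 / (6 × 452.4) = 208.2 MPa.
F'_nt = 1.3 F_nt − (Ω F_nt / F_nv) f_rv = 1.3·780 − (2·780/579)·208.2 = 453.2 MPa, capped at F_nt → F'_nt = 453.2 MPa.
R_n = F'_nt · A_b · n = 453.2 × 452.4 × 6 / 1000 = 1230 kN.
Allowable strength R_n/Ω = 1230 / 2 = 615 kN.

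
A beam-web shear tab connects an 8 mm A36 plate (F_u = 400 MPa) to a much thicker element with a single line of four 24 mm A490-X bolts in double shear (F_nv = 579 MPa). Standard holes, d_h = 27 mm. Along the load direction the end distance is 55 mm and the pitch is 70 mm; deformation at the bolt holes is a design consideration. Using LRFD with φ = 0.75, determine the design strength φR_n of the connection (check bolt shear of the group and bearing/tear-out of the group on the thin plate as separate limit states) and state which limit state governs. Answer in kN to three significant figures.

Bolt shear: A_b = π·24²/4 = 452.4 mm²; R_n = 579 × 452.4 × 4 × 2 / 1000 = 2095 kN → 0.75 × 2095 = 1570 kN.
Bearing (1.2 l_c t F_u ≤ 2.4 d t F_u): upper limit = 2.4·24·8·400 / 1000 = 184.3 kN.
  Edge l_c = 55 − 27/2 = 41.5 → r_n = 159.4 kN; interior l_c = 70 − 27 = 43 → r_n = 165.1 kN.
  R_n,bearing = 1·159.4 + 3·165.1 = 654.7 kN → 0.75 × 654.7 = 491 kN.
Bearing governs: 491 kN.

491 kN (bearing governs)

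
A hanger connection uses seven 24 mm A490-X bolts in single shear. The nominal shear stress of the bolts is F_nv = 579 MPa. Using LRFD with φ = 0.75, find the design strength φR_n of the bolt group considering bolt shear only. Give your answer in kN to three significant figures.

A_b = π × 24² / 4 = 452.4 mm².
R_n = F_nv · A_b · n · n_s = 579 × 452.4 × 7 × 1 / 1000 = 1834 kN.
Design strength φR_n = 0.75 × 1834 = 1380 kN.

1380 kN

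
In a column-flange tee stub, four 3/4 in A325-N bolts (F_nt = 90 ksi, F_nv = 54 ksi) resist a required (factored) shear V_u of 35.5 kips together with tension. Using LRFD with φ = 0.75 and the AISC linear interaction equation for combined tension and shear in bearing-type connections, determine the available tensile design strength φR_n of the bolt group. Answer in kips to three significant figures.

A_b = π·0.75²/4 = 0.4418 in²; f_rv = 35.5 / (4 × 0.4418) = 20.09 ksi.
F'_nt = 1.3 F_nt − (F_nt / φF_nv) f_rv = 1.3·90 − (90/(0.75·54))·20.09 = 72.36 ksi, capped at F_nt → F'_nt = 72.36 ksi.
R_n = F'_nt · A_b · n = 72.36 × 0.4418 × 4 = 127.9 kips.
Design strength φR_n = 0.75 × 127.9 = 95.9 kips.

95.9 kips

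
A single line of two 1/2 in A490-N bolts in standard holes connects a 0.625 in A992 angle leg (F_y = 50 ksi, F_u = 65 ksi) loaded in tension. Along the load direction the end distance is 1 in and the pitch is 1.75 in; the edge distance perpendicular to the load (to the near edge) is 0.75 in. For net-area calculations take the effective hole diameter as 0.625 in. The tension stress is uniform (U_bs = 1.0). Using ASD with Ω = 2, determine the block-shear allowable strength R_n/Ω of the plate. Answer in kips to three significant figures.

31 kips

Shear plane L_v = 1 + 1·1.75 = 2.75 in; A_gv = 2.75 × 0.625 = 1.719 in².
A_nv = (2.75 − 1.5·0.625) × 0.625 = 1.133 in².
A_nt = (0.75 − 0.5·0.625) × 0.625 = 0.2734 in².
0.6 F_u A_nv = 44.18 kips; 0.6 F_y A_gv = 51.56 kips → shear rupture governs the shear term.
R_n = 44.18 + 1.0 × 65 × 0.2734 = 61.95 kips.
Allowable strength R_n/Ω = 61.95 / 2 = 31 kips.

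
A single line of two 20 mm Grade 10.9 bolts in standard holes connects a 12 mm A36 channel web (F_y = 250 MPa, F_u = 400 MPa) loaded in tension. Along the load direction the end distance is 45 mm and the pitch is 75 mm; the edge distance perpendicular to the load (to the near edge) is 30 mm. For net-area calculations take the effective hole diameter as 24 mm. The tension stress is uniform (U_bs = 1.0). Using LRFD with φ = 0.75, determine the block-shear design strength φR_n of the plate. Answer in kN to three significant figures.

Shear plane L_v = 45 + 1·75 = 120 mm; A_gv = 120 × 12 = 1440 mm².
A_nv = (120 − 1.5·24) × 12 = 1008 mm².
A_nt = (30 − 0.5·24) × 12 = 216 mm².
0.6 F_u A_nv = 241.9 kN; 0.6 F_y A_gv = 216 kN → shear yielding governs the shear term.
R_n = 216 + 1.0 × 400 × 216 / 1000 = 302.4 kN.
Design strength φR_n = 0.75 × 302.4 = 227 kN.

227 kN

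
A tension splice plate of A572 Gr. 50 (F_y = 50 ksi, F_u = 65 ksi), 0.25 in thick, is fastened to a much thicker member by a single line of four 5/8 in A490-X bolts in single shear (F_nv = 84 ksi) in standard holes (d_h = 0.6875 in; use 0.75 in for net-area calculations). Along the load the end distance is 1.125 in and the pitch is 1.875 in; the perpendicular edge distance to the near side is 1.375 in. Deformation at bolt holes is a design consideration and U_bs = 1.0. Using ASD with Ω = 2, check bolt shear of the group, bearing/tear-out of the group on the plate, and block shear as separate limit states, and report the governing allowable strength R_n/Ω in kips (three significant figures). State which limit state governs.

28.2 kips (block shear governs)

Bolt shear: A_b = π·0.625²/4 = 0.3068 in²; R_n = 84 × 0.3068 × 4 × 1 = 103.1 kips → 103.1 / 2 = 51.5 kips.
Bearing: edge l_c = 0.7812, r_n = 15.23 kips; interior l_c = 1.188, r_n = 23.16 kips; R_n = 15.23 + 3·23.16 = 84.7 kips → 42.4 kips.
Block shear: A_gv = 1.688, A_nv = 1.031, A_nt = 0.25 in²; R_n = min(0.6F_uA_nv, 0.6F_yA_gv) + U_bs·F_u·A_nt = 56.47 kips → 28.2 kips.
Block shear governs: 28.2 kips.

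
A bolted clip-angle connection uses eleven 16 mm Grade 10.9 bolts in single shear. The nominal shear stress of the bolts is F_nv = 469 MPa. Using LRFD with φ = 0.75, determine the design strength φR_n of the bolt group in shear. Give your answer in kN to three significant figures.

A_b = π × 16² / 4 = 201.1 mm².
R_n = F_nv · A_b · n · n_s = 469 × 201.1 × 11 × 1 / 1000 = 1037 kN.
Design strength φR_n = 0.75 × 1037 = 778 kN.

778 kN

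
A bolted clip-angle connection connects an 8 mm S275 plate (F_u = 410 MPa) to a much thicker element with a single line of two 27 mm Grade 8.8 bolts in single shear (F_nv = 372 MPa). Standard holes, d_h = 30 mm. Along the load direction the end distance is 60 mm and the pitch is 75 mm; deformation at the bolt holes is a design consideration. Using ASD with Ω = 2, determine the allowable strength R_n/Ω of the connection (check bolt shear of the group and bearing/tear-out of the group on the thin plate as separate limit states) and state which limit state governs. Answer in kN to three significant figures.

177 kN (bearing governs)

Bolt shear: A_b = π·27²/4 = 572.6 mm²; R_n = 372 × 572.6 × 2 × 1 / 1000 = 426 kN → 426 / 2 = 213 kN.
Bearing (1.2 l_c t F_u ≤ 2.4 d t F_u): upper limit = 2.4·27·8·410 / 1000 = 212.5 kN.
  Edge l_c = 60 − 30/2 = 45 → r_n = 177.1 kN; interior l_c = 75 − 30 = 45 → r_n = 177.1 kN.
  R_n,bearing = 1·177.1 + 1·177.1 = 354.2 kN → 354.2 / 2 = 177 kN.
Bearing governs: 177 kN.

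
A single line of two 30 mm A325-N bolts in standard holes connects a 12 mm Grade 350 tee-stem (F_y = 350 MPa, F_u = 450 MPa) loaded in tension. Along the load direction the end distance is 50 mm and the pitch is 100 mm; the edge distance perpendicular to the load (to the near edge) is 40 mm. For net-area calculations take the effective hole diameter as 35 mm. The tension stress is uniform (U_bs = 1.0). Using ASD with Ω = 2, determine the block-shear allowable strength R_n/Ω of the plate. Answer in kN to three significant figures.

Shear plane L_v = 50 + 1·100 = 150 mm; A_gv = 150 × 12 = 1800 mm².
A_nv = (150 − 1.5·35) × 12 = 1170 mm².
A_nt = (40 − 0.5·35) × 12 = 270 mm².
0.6 F_u A_nv = 315.9 kN; 0.6 F_y A_gv = 378 kN → shear rupture governs the shear term.
R_n = 315.9 + 1.0 × 450 × 270 / 1000 = 437.4 kN.
Allowable strength R_n/Ω = 437.4 / 2 = 219 kN.

219 kN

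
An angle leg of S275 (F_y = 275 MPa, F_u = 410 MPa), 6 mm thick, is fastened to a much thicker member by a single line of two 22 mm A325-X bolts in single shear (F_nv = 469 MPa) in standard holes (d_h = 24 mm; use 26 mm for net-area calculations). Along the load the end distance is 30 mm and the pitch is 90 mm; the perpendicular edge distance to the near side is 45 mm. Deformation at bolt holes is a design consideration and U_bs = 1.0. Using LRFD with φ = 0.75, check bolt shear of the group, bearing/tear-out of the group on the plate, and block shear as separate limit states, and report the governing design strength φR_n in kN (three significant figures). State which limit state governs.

Bolt shear: A_b = π·22²/4 = 380.1 mm²; R_n = 469 × 380.1 × 2 × 1 / 1000 = 356.6 kN → 0.75 × 356.6 = 267 kN.
Bearing: edge l_c = 18, r_n = 53.14 kN; interior l_c = 66, r_n = 129.9 kN; R_n = 53.14 + 1·129.9 = 183 kN → 137 kN.
Block shear: A_gv = 720, A_nv = 486, A_nt = 192 mm²; R_n = min(0.6F_uA_nv, 0.6F_yA_gv) + U_bs·F_u·A_nt = 197.5 kN → 148 kN.
Bearing governs: 137 kN.

137 kN (bearing governs)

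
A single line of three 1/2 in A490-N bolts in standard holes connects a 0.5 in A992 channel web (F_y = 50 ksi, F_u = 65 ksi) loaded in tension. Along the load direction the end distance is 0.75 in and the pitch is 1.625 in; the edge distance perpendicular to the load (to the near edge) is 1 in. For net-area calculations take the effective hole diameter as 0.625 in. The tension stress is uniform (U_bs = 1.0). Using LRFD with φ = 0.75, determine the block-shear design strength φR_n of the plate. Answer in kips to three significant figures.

52.4 kips

Shear plane L_v = 0.75 + 2·1.625 = 4 in; A_gv = 4 × 0.5 = 2 in².
A_nv = (4 − 2.5·0.625) × 0.5 = 1.219 in².
A_nt = (1 − 0.5·0.625) × 0.5 = 0.3438 in².
0.6 F_u A_nv = 47.53 kips; 0.6 F_y A_gv = 60 kips → shear rupture governs the shear term.
R_n = 47.53 + 1.0 × 65 × 0.3438 = 69.88 kips.
Design strength φR_n = 0.75 × 69.88 = 52.4 kips.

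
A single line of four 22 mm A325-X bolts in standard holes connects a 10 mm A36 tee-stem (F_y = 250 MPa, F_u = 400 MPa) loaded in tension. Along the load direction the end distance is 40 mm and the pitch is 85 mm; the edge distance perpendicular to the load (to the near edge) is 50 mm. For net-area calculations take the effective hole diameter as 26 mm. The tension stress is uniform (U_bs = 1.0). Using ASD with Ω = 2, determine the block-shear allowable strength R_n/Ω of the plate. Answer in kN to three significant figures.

295 kN

Shear plane L_v = 40 + 3·85 = 295 mm; A_gv = 295 × 10 = 2950 mm².
A_nv = (295 − 3.5·26) × 10 = 2040 mm².
A_nt = (50 − 0.5·26) × 10 = 370 mm².
0.6 F_u A_nv = 489.6 kN; 0.6 F_y A_gv = 442.5 kN → shear yielding governs the shear term.
R_n = 442.5 + 1.0 × 400 × 370 / 1000 = 590.5 kN.
Allowable strength R_n/Ω = 590.5 / 2 = 295 kN.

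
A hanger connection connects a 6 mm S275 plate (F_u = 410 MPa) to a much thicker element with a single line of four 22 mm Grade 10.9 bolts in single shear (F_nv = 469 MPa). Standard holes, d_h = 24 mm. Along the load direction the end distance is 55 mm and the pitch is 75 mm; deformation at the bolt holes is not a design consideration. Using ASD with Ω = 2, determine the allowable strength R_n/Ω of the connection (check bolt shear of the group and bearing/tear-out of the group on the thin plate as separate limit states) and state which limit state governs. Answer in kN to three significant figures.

Bolt shear: A_b = π·22²/4 = 380.1 mm²; R_n = 469 × 380.1 × 4 × 1 / 1000 = 713.1 kN → 713.1 / 2 = 357 kN.
Bearing (1.5 l_c t F_u ≤ 3.0 d t F_u): upper limit = 3.0·22·6·410 / 1000 = 162.4 kN.
  Edge l_c = 55 − 24/2 = 43 → r_n = 158.7 kN; interior l_c = 75 − 24 = 51 → r_n = 162.4 kN.
  R_n,bearing = 1·158.7 + 3·162.4 = 645.8 kN → 645.8 / 2 = 323 kN.
Bearing governs: 323 kN.

323 kN (bearing governs)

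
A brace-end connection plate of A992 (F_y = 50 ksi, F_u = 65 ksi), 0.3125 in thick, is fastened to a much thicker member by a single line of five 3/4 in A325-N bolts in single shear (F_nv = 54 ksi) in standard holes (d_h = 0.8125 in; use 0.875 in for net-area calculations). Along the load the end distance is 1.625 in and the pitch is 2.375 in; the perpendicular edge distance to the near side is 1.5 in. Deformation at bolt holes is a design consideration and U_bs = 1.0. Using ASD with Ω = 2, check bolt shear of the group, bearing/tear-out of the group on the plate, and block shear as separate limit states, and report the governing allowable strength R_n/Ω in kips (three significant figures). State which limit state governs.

54.6 kips (block shear governs)

Bolt shear: A_b = π·0.75²/4 = 0.4418 in²; R_n = 54 × 0.4418 × 5 × 1 = 119.3 kips → 119.3 / 2 = 59.6 kips.
Bearing: edge l_c = 1.219, r_n = 29.71 kips; interior l_c = 1.562, r_n = 36.56 kips; R_n = 29.71 + 4·36.56 = 176 kips → 88 kips.
Block shear: A_gv = 3.477, A_nv = 2.246, A_nt = 0.332 in²; R_n = min(0.6F_uA_nv, 0.6F_yA_gv) + U_bs·F_u·A_nt = 109.2 kips → 54.6 kips.
Block shear governs: 54.6 kips.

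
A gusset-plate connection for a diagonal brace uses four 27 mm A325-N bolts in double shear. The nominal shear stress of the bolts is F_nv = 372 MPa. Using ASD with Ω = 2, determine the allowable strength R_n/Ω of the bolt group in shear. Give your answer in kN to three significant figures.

852 kN

A_b = π × 27² / 4 = 572.6 mm².
R_n = F_nv · A_b · n · n_s = 372 × 572.6 × 4 × 2 / 1000 = 1704 kN.
Allowable strength R_n/Ω = 1704 / 2 = 852 kN.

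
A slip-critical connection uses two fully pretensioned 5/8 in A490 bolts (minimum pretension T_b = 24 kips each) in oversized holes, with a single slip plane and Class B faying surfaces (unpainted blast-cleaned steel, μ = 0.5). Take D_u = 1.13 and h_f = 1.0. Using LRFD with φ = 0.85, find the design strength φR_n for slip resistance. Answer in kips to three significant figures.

23.1 kips

R_n = μ · D_u · h_f · T_b · n_s · n_b = 0.5 × 1.13 × 1.0 × 24 × 1 × 2 = 27.12 kips.
Design strength φR_n = 0.85 × 27.12 = 23.1 kips.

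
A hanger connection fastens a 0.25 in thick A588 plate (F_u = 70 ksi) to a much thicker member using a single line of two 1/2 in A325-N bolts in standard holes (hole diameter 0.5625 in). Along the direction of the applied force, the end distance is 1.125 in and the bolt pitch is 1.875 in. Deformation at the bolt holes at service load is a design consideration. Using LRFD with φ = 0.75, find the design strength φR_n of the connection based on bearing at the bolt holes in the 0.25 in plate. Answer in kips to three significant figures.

Per bolt r_n = 1.2 l_c t F_u ≤ 2.4 d t F_u; upper limit = 2.4 × 0.5 × 0.25 × 70 = 21 kips.
Edge bolt: l_c = 1.125 − 0.5625/2 = 0.8438 in → 1.2 × 0.8438 × 0.25 × 70 = 17.72 → r_n = 17.72 kips.
Interior bolts: l_c = 1.875 − 0.5625 = 1.312 in → 1.2 × 1.312 × 0.25 × 70 = 27.56 → r_n = 21 kips.
R_n = 1 × 17.72 + 1 × 21 = 38.72 kips.
Design strength φR_n = 0.75 × 38.72 = 29 kips.

29 kips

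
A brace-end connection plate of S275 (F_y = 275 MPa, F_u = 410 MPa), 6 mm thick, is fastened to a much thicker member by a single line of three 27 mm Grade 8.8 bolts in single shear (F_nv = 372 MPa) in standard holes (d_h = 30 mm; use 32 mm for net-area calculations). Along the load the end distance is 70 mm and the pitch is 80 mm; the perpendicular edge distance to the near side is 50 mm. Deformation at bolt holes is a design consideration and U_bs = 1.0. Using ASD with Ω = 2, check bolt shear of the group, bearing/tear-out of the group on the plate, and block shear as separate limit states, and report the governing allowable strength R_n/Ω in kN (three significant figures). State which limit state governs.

153 kN (block shear governs)

Bolt shear: A_b = π·27²/4 = 572.6 mm²; R_n = 372 × 572.6 × 3 × 1 / 1000 = 639 kN → 639 / 2 = 319 kN.
Bearing: edge l_c = 55, r_n = 159.4 kN; interior l_c = 50, r_n = 147.6 kN; R_n = 159.4 + 2·147.6 = 454.6 kN → 227 kN.
Block shear: A_gv = 1380, A_nv = 900, A_nt = 204 mm²; R_n = min(0.6F_uA_nv, 0.6F_yA_gv) + U_bs·F_u·A_nt = 305 kN → 153 kN.
Block shear governs: 153 kN.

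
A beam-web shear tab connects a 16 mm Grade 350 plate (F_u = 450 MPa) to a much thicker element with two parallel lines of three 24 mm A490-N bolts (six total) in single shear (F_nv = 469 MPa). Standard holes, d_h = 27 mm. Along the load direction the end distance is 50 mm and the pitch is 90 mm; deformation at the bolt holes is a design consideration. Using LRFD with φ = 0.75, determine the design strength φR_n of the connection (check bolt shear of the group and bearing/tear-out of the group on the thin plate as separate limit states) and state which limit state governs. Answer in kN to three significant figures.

955 kN (bolt shear governs)

Bolt shear: A_b = π·24²/4 = 452.4 mm²; R_n = 469 × 452.4 × 6 × 1 / 1000 = 1273 kN → 0.75 × 1273 = 955 kN.
Bearing (1.2 l_c t F_u ≤ 2.4 d t F_u): upper limit = 2.4·24·16·450 / 1000 = 414.7 kN.
  Edge l_c = 50 − 27/2 = 36.5 → r_n = 315.4 kN; interior l_c = 90 − 27 = 63 → r_n = 414.7 kN.
  R_n,bearing = 2·315.4 + 4·414.7 = 2290 kN → 0.75 × 2290 = 1720 kN.
Bolt shear governs: 955 kN.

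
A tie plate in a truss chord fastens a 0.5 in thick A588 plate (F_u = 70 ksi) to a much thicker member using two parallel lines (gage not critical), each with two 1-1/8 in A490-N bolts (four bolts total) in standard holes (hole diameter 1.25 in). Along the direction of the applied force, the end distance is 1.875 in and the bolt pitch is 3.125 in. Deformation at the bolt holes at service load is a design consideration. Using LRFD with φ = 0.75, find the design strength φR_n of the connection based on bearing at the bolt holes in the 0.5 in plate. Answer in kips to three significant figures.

197 kips

Per bolt r_n = 1.2 l_c t F_u ≤ 2.4 d t F_u; upper limit = 2.4 × 1.125 × 0.5 × 70 = 94.5 kips.
Edge bolt: l_c = 1.875 − 1.25/2 = 1.25 in → 1.2 × 1.25 × 0.5 × 70 = 52.5 → r_n = 52.5 kips.
Interior bolts: l_c = 3.125 − 1.25 = 1.875 in → 1.2 × 1.875 × 0.5 × 70 = 78.75 → r_n = 78.75 kips.
R_n = 2 × 52.5 + 2 × 78.75 = 262.5 kips.
Design strength φR_n = 0.75 × 262.5 = 197 kips.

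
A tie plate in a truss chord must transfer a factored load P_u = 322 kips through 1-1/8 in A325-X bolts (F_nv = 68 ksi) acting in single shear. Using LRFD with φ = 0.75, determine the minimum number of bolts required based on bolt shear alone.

A_b = π·1.125²/4 = 0.994 in².
Per-bolt design strength φR_n = 0.75 × 68 × 0.994 × 1 = 50.69 kips.
n ≥ 322 / 50.69 = 6.352 → use 7 bolts.

7 bolts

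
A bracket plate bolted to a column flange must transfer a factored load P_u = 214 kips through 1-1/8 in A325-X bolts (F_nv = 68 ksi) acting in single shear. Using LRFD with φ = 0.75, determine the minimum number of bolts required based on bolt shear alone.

5 bolts

A_b = π·1.125²/4 = 0.994 in².
Per-bolt design strength φR_n = 0.75 × 68 × 0.994 × 1 = 50.69 kips.
n ≥ 214 / 50.69 = 4.221 → use 5 bolts.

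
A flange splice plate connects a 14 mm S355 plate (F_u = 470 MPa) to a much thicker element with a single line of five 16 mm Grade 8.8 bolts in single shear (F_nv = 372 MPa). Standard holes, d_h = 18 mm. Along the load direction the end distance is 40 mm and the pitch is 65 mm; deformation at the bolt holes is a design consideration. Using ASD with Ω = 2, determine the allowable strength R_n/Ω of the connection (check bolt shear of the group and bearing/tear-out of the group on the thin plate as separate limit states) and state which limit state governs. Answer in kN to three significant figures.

Bolt shear: A_b = π·16²/4 = 201.1 mm²; R_n = 372 × 201.1 × 5 × 1 / 1000 = 374 kN → 374 / 2 = 187 kN.
Bearing (1.2 l_c t F_u ≤ 2.4 d t F_u): upper limit = 2.4·16·14·470 / 1000 = 252.7 kN.
  Edge l_c = 40 − 18/2 = 31 → r_n = 244.8 kN; interior l_c = 65 − 18 = 47 → r_n = 252.7 kN.
  R_n,bearing = 1·244.8 + 4·252.7 = 1255 kN → 1255 / 2 = 628 kN.
Bolt shear governs: 187 kN.

187 kN (bolt shear governs)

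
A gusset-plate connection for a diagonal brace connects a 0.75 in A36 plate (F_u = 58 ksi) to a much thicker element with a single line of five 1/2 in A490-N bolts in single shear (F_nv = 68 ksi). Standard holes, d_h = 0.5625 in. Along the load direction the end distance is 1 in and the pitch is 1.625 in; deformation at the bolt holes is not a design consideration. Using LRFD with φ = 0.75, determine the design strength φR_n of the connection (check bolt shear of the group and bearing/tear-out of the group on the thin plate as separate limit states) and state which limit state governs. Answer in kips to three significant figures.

Bolt shear: A_b = π·0.5²/4 = 0.1963 in²; R_n = 68 × 0.1963 × 5 × 1 = 66.76 kips → 0.75 × 66.76 = 50.1 kips.
Bearing (1.5 l_c t F_u ≤ 3.0 d t F_u): upper limit = 3.0·0.5·0.75·58 = 65.25 kips.
  Edge l_c = 1 − 0.5625/2 = 0.7188 → r_n = 46.9 kips; interior l_c = 1.625 − 0.5625 = 1.062 → r_n = 65.25 kips.
  R_n,bearing = 1·46.9 + 4·65.25 = 307.9 kips → 0.75 × 307.9 = 231 kips.
Bolt shear governs: 50.1 kips.

50.1 kips (bolt shear governs)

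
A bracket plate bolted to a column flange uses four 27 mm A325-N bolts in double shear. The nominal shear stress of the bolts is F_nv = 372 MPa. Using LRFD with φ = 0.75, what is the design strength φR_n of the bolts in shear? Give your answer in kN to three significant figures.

1280 kN

A_b = π × 27² / 4 = 572.6 mm².
R_n = F_nv · A_b · n · n_s = 372 × 572.6 × 4 × 2 / 1000 = 1704 kN.
Design strength φR_n = 0.75 × 1704 = 1280 kN.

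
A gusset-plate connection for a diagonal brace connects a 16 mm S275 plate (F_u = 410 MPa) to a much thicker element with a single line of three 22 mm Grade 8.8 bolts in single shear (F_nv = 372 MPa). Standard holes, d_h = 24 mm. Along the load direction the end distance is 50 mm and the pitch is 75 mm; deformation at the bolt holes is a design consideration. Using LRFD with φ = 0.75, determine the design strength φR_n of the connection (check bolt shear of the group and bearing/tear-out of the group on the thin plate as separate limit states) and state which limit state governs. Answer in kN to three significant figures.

318 kN (bolt shear governs)

Bolt shear: A_b = π·22²/4 = 380.1 mm²; R_n = 372 × 380.1 × 3 × 1 / 1000 = 424.2 kN → 0.75 × 424.2 = 318 kN.
Bearing (1.2 l_c t F_u ≤ 2.4 d t F_u): upper limit = 2.4·22·16·410 / 1000 = 346.4 kN.
  Edge l_c = 50 − 24/2 = 38 → r_n = 299.1 kN; interior l_c = 75 − 24 = 51 → r_n = 346.4 kN.
  R_n,bearing = 1·299.1 + 2·346.4 = 991.9 kN → 0.75 × 991.9 = 744 kN.
Bolt shear governs: 318 kN.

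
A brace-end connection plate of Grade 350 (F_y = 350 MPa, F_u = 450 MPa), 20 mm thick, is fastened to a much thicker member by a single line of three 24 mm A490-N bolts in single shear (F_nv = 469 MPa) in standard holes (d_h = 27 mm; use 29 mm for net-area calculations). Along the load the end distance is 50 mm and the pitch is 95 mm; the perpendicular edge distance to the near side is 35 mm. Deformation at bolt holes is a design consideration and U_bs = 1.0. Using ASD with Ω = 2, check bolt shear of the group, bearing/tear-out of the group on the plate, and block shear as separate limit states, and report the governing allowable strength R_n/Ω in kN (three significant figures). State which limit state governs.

318 kN (bolt shear governs)

Bolt shear: A_b = π·24²/4 = 452.4 mm²; R_n = 469 × 452.4 × 3 × 1 / 1000 = 636.5 kN → 636.5 / 2 = 318 kN.
Bearing: edge l_c = 36.5, r_n = 394.2 kN; interior l_c = 68, r_n = 518.4 kN; R_n = 394.2 + 2·518.4 = 1431 kN → 716 kN.
Block shear: A_gv = 4800, A_nv = 3350, A_nt = 410 mm²; R_n = min(0.6F_uA_nv, 0.6F_yA_gv) + U_bs·F_u·A_nt = 1089 kN → 544 kN.
Bolt shear governs: 318 kN.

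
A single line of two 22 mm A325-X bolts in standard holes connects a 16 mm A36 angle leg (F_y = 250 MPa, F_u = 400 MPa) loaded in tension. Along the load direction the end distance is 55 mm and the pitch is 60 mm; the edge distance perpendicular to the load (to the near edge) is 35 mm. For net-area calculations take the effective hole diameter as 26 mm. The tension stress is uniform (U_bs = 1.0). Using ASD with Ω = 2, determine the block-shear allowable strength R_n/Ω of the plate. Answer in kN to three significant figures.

208 kN

Shear plane L_v = 55 + 1·60 = 115 mm; A_gv = 115 × 16 = 1840 mm².
A_nv = (115 − 1.5·26) × 16 = 1216 mm².
A_nt = (35 − 0.5·26) × 16 = 352 mm².
0.6 F_u A_nv = 291.8 kN; 0.6 F_y A_gv = 276 kN → shear yielding governs the shear term.
R_n = 276 + 1.0 × 400 × 352 / 1000 = 416.8 kN.
Allowable strength R_n/Ω = 416.8 / 2 = 208 kN.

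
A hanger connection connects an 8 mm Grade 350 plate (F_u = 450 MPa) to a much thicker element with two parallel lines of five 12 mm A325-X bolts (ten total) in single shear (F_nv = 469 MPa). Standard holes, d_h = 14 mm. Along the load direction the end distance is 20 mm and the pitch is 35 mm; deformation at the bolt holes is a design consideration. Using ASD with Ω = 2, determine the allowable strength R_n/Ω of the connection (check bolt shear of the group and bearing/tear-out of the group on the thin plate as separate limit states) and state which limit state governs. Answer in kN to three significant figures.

Bolt shear: A_b = π·12²/4 = 113.1 mm²; R_n = 469 × 113.1 × 10 × 1 / 1000 = 530.4 kN → 530.4 / 2 = 265 kN.
Bearing (1.2 l_c t F_u ≤ 2.4 d t F_u): upper limit = 2.4·12·8·450 / 1000 = 103.7 kN.
  Edge l_c = 20 − 14/2 = 13 → r_n = 56.16 kN; interior l_c = 35 − 14 = 21 → r_n = 90.72 kN.
  R_n,bearing = 2·56.16 + 8·90.72 = 838.1 kN → 838.1 / 2 = 419 kN.
Bolt shear governs: 265 kN.

265 kN (bolt shear governs)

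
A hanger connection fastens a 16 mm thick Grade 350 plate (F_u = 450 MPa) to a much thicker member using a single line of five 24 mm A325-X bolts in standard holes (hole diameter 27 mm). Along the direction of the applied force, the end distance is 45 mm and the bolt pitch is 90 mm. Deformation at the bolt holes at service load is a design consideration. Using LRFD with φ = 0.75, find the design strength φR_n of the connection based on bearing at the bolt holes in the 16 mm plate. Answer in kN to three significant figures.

1450 kN

Per bolt r_n = 1.2 l_c t F_u ≤ 2.4 d t F_u; upper limit = 2.4 × 24 × 16 × 450 / 1000 = 414.7 kN.
Edge bolt: l_c = 45 − 27/2 = 31.5 mm → 1.2 × 31.5 × 16 × 450 / 1000 = 272.2 → r_n = 272.2 kN.
Interior bolts: l_c = 90 − 27 = 63 mm → 1.2 × 63 × 16 × 450 / 1000 = 544.3 → r_n = 414.7 kN.
R_n = 1 × 272.2 + 4 × 414.7 = 1931 kN.
Design strength φR_n = 0.75 × 1931 = 1450 kN.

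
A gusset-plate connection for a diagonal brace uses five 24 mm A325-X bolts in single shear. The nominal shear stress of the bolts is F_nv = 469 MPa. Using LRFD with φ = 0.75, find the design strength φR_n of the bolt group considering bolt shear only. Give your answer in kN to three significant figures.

796 kN

A_b = π × 24² / 4 = 452.4 mm².
R_n = F_nv · A_b · n · n_s = 469 × 452.4 × 5 × 1 / 1000 = 1061 kN.
Design strength φR_n = 0.75 × 1061 = 796 kN.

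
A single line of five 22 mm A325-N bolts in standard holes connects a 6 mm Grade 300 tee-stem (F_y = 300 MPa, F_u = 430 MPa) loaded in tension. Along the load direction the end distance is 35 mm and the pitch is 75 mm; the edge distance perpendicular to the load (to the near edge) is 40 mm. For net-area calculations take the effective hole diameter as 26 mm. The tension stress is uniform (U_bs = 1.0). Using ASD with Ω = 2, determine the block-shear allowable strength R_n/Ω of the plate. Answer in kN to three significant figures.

Shear plane L_v = 35 + 4·75 = 335 mm; A_gv = 335 × 6 = 2010 mm².
A_nv = (335 − 4.5·26) × 6 = 1308 mm².
A_nt = (40 − 0.5·26) × 6 = 162 mm².
0.6 F_u A_nv = 337.5 kN; 0.6 F_y A_gv = 361.8 kN → shear rupture governs the shear term.
R_n = 337.5 + 1.0 × 430 × 162 / 1000 = 407.1 kN.
Allowable strength R_n/Ω = 407.1 / 2 = 204 kN.

204 kN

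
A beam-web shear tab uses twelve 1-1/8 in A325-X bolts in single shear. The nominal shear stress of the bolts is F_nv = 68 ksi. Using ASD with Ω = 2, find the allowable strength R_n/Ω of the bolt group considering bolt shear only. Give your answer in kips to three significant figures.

406 kips

A_b = π × 1.125² / 4 = 0.994 in².
R_n = F_nv · A_b · n · n_s = 68 × 0.994 × 12 × 1 = 811.1 kips.
Allowable strength R_n/Ω = 811.1 / 2 = 406 kips.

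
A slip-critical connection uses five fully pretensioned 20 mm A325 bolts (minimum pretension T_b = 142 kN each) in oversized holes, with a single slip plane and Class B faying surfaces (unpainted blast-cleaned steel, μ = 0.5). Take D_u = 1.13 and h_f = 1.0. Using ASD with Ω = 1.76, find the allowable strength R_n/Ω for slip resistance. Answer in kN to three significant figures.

228 kN

R_n = μ · D_u · h_f · T_b · n_s · n_b = 0.5 × 1.13 × 1.0 × 142 × 1 × 5 = 401.1 kN.
Allowable strength R_n/Ω = 401.1 / 1.76 = 228 kN.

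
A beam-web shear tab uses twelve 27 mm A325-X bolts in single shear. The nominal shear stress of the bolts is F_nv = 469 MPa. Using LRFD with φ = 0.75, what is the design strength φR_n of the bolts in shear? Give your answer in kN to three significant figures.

A_b = π × 27² / 4 = 572.6 mm².
R_n = F_nv · A_b · n · n_s = 469 × 572.6 × 12 × 1 / 1000 = 3222 kN.
Design strength φR_n = 0.75 × 3222 = 2420 kN.

2420 kN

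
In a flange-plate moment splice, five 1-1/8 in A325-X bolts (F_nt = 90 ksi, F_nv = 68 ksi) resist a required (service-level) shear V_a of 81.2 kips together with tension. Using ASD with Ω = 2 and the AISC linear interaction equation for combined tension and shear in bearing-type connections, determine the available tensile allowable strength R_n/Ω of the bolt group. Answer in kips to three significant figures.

183 kips

A_b = π·1.125²/4 = 0.994 in²; f_rv = 81.2 / (5 × 0.994) = 16.34 ksi.
F'_nt = 1.3 F_nt − (Ω F_nt / F_nv) f_rv = 1.3·90 − (2·90/68)·16.34 = 73.75 ksi, capped at F_nt → F'_nt = 73.75 ksi.
R_n = F'_nt · A_b · n = 73.75 × 0.994 × 5 = 366.6 kips.
Allowable strength R_n/Ω = 366.6 / 2 = 183 kips.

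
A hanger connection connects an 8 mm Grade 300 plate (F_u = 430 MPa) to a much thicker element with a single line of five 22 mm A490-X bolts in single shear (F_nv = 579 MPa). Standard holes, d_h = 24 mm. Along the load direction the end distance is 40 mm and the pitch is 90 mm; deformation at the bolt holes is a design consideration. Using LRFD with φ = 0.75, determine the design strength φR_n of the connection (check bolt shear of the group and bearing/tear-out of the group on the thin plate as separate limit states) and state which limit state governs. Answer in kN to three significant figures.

632 kN (bearing governs)

Bolt shear: A_b = π·22²/4 = 380.1 mm²; R_n = 579 × 380.1 × 5 × 1 / 1000 = 1100 kN → 0.75 × 1100 = 825 kN.
Bearing (1.2 l_c t F_u ≤ 2.4 d t F_u): upper limit = 2.4·22·8·430 / 1000 = 181.6 kN.
  Edge l_c = 40 − 24/2 = 28 → r_n = 115.6 kN; interior l_c = 90 − 24 = 66 → r_n = 181.6 kN.
  R_n,bearing = 1·115.6 + 4·181.6 = 842.1 kN → 0.75 × 842.1 = 632 kN.
Bearing governs: 632 kN.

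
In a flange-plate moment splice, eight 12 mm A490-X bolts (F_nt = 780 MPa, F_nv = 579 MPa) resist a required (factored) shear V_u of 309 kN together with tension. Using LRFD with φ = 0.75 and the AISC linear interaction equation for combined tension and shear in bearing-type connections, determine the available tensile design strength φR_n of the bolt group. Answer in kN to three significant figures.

A_b = π·12²/4 = 113.1 mm²; f_rv = 309 × 1000 / (8 × 113.1) = 341.5 MPa.
F'_nt = 1.3 F_nt − (F_nt / φF_nv) f_rv = 1.3·780 − (780/(0.75·579))·341.5 = 400.6 MPa, capped at F_nt → F'_nt = 400.6 MPa.
R_n = F'_nt · A_b · n = 400.6 × 113.1 × 8 / 1000 = 362.4 kN.
Design strength φR_n = 0.75 × 362.4 = 272 kN.

272 kN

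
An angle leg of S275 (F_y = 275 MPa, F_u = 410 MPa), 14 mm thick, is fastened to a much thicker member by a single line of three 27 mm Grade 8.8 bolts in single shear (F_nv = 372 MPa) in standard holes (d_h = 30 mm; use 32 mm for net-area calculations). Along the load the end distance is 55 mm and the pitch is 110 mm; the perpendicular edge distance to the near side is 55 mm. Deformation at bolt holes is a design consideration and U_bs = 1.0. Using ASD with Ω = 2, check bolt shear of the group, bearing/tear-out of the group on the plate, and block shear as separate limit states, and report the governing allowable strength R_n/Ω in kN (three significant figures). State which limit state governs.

Bolt shear: A_b = π·27²/4 = 572.6 mm²; R_n = 372 × 572.6 × 3 × 1 / 1000 = 639 kN → 639 / 2 = 319 kN.
Bearing: edge l_c = 40, r_n = 275.5 kN; interior l_c = 80, r_n = 372 kN; R_n = 275.5 + 2·372 = 1019 kN → 510 kN.
Block shear: A_gv = 3850, A_nv = 2730, A_nt = 546 mm²; R_n = min(0.6F_uA_nv, 0.6F_yA_gv) + U_bs·F_u·A_nt = 859.1 kN → 430 kN.
Bolt shear governs: 319 kN.

319 kN (bolt shear governs)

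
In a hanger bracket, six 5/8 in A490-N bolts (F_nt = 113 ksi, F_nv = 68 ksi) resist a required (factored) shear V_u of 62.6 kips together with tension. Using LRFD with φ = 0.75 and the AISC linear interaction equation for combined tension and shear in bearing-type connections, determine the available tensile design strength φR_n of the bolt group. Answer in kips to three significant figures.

A_b = π·0.625²/4 = 0.3068 in²; f_rv = 62.6 / (6 × 0.3068) = 34.01 ksi.
F'_nt = 1.3 F_nt − (F_nt / φF_nv) f_rv = 1.3·113 − (113/(0.75·68))·34.01 = 71.55 ksi, capped at F_nt → F'_nt = 71.55 ksi.
R_n = F'_nt · A_b · n = 71.55 × 0.3068 × 6 = 131.7 kips.
Design strength φR_n = 0.75 × 131.7 = 98.8 kips.

98.8 kips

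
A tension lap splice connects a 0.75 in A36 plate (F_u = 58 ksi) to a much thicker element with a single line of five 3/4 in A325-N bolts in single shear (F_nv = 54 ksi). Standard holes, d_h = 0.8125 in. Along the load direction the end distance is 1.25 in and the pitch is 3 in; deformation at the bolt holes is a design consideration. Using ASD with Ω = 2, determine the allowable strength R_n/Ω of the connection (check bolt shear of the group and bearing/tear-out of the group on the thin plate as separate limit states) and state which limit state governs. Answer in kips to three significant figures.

Bolt shear: A_b = π·0.75²/4 = 0.4418 in²; R_n = 54 × 0.4418 × 5 × 1 = 119.3 kips → 119.3 / 2 = 59.6 kips.
Bearing (1.2 l_c t F_u ≤ 2.4 d t F_u): upper limit = 2.4·0.75·0.75·58 = 78.3 kips.
  Edge l_c = 1.25 − 0.8125/2 = 0.8438 → r_n = 44.04 kips; interior l_c = 3 − 0.8125 = 2.188 → r_n = 78.3 kips.
  R_n,bearing = 1·44.04 + 4·78.3 = 357.2 kips → 357.2 / 2 = 179 kips.
Bolt shear governs: 59.6 kips.

59.6 kips (bolt shear governs)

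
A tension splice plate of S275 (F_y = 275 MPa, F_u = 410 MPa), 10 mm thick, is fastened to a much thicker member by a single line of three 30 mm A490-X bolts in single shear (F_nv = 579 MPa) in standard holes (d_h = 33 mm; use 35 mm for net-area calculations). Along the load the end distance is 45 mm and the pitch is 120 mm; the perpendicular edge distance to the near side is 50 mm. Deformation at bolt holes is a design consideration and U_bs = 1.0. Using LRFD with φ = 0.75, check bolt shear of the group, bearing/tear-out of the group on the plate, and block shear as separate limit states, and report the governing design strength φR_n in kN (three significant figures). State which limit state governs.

453 kN (block shear governs)

Bolt shear: A_b = π·30²/4 = 706.9 mm²; R_n = 579 × 706.9 × 3 × 1 / 1000 = 1228 kN → 0.75 × 1228 = 921 kN.
Bearing: edge l_c = 28.5, r_n = 140.2 kN; interior l_c = 87, r_n = 295.2 kN; R_n = 140.2 + 2·295.2 = 730.6 kN → 548 kN.
Block shear: A_gv = 2850, A_nv = 1975, A_nt = 325 mm²; R_n = min(0.6F_uA_nv, 0.6F_yA_gv) + U_bs·F_u·A_nt = 603.5 kN → 453 kN.
Block shear governs: 453 kN.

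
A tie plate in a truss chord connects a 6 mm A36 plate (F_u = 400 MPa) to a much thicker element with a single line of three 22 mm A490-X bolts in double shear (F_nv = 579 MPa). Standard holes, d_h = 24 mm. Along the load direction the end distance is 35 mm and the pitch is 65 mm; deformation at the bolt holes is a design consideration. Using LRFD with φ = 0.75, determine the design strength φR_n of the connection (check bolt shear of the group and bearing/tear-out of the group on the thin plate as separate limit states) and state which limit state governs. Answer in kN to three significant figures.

227 kN (bearing governs)

Bolt shear: A_b = π·22²/4 = 380.1 mm²; R_n = 579 × 380.1 × 3 × 2 / 1000 = 1321 kN → 0.75 × 1321 = 990 kN.
Bearing (1.2 l_c t F_u ≤ 2.4 d t F_u): upper limit = 2.4·22·6·400 / 1000 = 126.7 kN.
  Edge l_c = 35 − 24/2 = 23 → r_n = 66.24 kN; interior l_c = 65 − 24 = 41 → r_n = 118.1 kN.
  R_n,bearing = 1·66.24 + 2·118.1 = 302.4 kN → 0.75 × 302.4 = 227 kN.
Bearing governs: 227 kN.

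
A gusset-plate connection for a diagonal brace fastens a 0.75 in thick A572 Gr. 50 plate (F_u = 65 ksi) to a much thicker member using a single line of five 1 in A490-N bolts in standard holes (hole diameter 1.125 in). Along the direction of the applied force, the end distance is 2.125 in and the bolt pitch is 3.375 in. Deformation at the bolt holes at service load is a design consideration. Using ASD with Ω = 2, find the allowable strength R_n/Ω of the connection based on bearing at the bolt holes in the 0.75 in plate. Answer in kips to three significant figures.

Per bolt r_n = 1.2 l_c t F_u ≤ 2.4 d t F_u; upper limit = 2.4 × 1 × 0.75 × 65 = 117 kips.
Edge bolt: l_c = 2.125 − 1.125/2 = 1.562 in → 1.2 × 1.562 × 0.75 × 65 = 91.41 → r_n = 91.41 kips.
Interior bolts: l_c = 3.375 − 1.125 = 2.25 in → 1.2 × 2.25 × 0.75 × 65 = 131.6 → r_n = 117 kips.
R_n = 1 × 91.41 + 4 × 117 = 559.4 kips.
Allowable strength R_n/Ω = 559.4 / 2 = 280 kips.

280 kips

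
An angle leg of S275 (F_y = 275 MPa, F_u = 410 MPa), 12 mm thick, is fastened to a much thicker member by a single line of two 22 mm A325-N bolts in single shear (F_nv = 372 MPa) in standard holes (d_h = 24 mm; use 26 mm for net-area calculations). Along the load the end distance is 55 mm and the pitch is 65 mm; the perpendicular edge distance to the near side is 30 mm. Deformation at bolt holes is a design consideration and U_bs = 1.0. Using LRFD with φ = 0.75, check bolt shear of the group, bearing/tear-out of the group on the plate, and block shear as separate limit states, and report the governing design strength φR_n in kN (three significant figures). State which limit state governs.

Bolt shear: A_b = π·22²/4 = 380.1 mm²; R_n = 372 × 380.1 × 2 × 1 / 1000 = 282.8 kN → 0.75 × 282.8 = 212 kN.
Bearing: edge l_c = 43, r_n = 253.9 kN; interior l_c = 41, r_n = 242.1 kN; R_n = 253.9 + 1·242.1 = 495.9 kN → 372 kN.
Block shear: A_gv = 1440, A_nv = 972, A_nt = 204 mm²; R_n = min(0.6F_uA_nv, 0.6F_yA_gv) + U_bs·F_u·A_nt = 321.2 kN → 241 kN.
Bolt shear governs: 212 kN.

212 kN (bolt shear governs)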